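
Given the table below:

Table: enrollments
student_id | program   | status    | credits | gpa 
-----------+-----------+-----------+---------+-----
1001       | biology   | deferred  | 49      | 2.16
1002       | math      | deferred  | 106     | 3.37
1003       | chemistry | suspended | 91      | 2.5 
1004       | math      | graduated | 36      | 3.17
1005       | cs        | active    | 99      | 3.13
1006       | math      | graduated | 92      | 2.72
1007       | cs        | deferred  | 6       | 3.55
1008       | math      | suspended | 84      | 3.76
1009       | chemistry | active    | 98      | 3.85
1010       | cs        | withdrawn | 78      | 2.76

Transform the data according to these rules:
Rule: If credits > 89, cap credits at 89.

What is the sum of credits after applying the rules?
698

Step 1: 5 records have credits > 89
Step 2: These records originally summed to 486
Step 3: After capping: 5 × 89 = 445
Step 4: Unaffected records sum: 253
Step 5: Final sum = 445 + 253 = 698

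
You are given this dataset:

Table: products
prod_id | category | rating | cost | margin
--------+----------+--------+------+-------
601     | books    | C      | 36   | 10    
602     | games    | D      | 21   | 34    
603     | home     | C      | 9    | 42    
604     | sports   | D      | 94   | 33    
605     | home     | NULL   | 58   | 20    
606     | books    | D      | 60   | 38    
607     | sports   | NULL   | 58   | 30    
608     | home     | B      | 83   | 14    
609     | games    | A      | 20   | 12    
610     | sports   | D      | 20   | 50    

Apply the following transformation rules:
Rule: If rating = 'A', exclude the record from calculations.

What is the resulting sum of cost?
439

Step 1: Identify records where rating = 'A'
Step 2: The excluded records sum to 20
Step 3: Original total cost = 459
Step 4: Remaining total = 459 - 20 = 439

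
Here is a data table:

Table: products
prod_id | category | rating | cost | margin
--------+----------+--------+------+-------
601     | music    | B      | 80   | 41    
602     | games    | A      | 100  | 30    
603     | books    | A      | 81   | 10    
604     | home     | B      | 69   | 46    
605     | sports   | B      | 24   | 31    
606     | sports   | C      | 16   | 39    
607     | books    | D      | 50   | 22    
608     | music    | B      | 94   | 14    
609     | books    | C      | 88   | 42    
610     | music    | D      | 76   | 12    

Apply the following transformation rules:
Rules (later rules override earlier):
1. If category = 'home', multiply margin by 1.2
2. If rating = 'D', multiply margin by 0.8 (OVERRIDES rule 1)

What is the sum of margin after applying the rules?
289.4

Step 1: Rule 2 takes priority for records with rating = 'D'
  - 2 records: 34 × 0.8 = 27.2
Step 2: Rule 1 applies to remaining records with category = 'home'
  - 1 records: 46 × 1.2 = 55.2
Step 3: Other records unchanged: 207
Step 4: Final sum = 27.2 + 55.2 + 207 = 289.4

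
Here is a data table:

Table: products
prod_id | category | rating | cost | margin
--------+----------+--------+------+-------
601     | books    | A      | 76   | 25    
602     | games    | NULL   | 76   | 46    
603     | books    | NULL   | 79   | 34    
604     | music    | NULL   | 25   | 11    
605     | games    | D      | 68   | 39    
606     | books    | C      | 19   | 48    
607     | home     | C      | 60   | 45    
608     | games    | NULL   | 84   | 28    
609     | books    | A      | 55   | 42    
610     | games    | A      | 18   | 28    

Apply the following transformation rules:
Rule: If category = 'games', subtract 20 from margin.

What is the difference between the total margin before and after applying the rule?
80

Step 1: Original sum of margin = 346
Step 2: 4 records have category = 'games'
Step 3: Each affected record changes by -20
Step 4: Total change = 4 × -20 = -80
Step 5: New sum = 346 + -80 = 266
Step 6: Difference = |266 - 346| = 80
        (Sum decreased by 80)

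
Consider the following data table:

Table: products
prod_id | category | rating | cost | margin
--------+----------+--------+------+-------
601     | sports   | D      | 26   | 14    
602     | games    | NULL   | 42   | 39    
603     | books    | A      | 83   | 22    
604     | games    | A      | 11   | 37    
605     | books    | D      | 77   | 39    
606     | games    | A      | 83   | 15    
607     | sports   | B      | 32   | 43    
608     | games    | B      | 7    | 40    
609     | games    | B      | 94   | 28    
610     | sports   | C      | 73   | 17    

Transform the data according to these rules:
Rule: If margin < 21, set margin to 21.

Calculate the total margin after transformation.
311

Step 1: 3 records have margin < 21
Step 2: These records originally summed to 46
Step 3: After setting to minimum: 3 × 21 = 63
Step 4: Unaffected records sum: 248
Step 5: Final sum = 63 + 248 = 311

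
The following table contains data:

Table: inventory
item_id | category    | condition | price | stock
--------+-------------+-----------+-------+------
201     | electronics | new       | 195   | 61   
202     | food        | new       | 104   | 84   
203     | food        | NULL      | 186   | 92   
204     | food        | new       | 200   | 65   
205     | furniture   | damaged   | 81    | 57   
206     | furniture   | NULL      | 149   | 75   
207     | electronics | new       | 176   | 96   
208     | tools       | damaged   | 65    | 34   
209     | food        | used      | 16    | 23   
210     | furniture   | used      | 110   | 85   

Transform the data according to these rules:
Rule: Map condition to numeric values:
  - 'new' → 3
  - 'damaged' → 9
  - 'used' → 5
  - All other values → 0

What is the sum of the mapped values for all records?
40

Step 1: Apply mapping to each record
Step 2: Count by status:
  'new': 4 records × 3 = 12
  'damaged': 2 records × 9 = 18
  'used': 2 records × 5 = 10
Step 3: Sum all mapped values = 40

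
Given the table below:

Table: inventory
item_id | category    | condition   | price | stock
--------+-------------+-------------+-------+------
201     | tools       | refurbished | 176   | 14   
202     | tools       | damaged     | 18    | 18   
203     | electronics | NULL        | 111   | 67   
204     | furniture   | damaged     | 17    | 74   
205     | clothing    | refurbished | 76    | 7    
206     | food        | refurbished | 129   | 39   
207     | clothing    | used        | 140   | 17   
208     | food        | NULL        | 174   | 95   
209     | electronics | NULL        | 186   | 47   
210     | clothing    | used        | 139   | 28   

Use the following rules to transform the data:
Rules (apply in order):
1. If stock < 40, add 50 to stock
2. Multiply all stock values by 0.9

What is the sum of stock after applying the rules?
635.4

Step 1: Apply Rule 1 - Add 50 to records with stock < 40
  - 6 records affected: 123 + (6 × 50) = 423
  - Unaffected records: 283
  - Sum after Rule 1: 706
Step 2: Apply Rule 2 - Multiply all by 0.9
  - 706 × 0.9 = 635.4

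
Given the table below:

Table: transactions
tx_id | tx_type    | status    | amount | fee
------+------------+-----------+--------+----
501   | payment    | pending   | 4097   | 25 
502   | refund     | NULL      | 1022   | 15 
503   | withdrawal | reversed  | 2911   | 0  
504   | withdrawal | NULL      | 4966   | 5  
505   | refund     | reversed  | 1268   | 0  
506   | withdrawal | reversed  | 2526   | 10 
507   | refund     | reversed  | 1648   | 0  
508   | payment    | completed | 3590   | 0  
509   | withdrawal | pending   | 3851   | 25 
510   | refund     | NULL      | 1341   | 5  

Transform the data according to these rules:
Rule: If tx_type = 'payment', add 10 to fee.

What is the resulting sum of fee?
105

Step 1: Count records where tx_type = 'payment': 2
Step 2: Total bonus added: 2 × 10 = 20
Step 3: Original sum of fee: 85
Step 4: Final sum = 85 + 20 = 105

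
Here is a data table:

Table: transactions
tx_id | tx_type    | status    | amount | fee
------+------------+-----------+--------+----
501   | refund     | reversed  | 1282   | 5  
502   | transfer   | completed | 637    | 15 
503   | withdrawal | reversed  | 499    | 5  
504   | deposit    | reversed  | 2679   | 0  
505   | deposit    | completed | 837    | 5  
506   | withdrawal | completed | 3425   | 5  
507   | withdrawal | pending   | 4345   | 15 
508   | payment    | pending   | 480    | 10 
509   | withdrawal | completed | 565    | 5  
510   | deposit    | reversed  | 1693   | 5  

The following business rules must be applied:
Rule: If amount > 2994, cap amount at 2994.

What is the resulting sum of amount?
14660

Step 1: 2 records have amount > 2994
Step 2: These records originally summed to 7770
Step 3: After capping: 2 × 2994 = 5988
Step 4: Unaffected records sum: 8672
Step 5: Final sum = 5988 + 8672 = 14660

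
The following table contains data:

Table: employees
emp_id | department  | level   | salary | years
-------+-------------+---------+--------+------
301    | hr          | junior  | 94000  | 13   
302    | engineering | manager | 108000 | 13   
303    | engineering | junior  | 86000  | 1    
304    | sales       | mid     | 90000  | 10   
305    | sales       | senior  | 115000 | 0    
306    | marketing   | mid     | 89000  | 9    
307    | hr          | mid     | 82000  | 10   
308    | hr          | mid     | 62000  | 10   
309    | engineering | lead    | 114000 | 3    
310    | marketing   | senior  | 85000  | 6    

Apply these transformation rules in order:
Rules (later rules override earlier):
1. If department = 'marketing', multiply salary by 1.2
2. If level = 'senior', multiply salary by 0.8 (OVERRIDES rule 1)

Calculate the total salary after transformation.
902800.0

Step 1: Rule 2 takes priority for records with level = 'senior'
  - 2 records: 200000 × 0.8 = 160000.0
Step 2: Rule 1 applies to remaining records with department = 'marketing'
  - 1 records: 89000 × 1.2 = 106800.0
Step 3: Other records unchanged: 636000
Step 4: Final sum = 160000.0 + 106800.0 + 636000 = 902800.0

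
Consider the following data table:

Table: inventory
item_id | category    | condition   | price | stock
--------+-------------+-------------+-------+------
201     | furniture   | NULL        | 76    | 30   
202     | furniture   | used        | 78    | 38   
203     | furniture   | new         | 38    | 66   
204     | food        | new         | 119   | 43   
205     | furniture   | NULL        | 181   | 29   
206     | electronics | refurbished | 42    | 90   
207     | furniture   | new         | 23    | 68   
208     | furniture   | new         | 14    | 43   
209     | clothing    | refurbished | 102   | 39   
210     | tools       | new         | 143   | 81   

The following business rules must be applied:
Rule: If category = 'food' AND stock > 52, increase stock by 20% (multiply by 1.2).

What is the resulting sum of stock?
527

Step 1: Find records where category = 'food' AND stock > 52
Step 2: 0 records match, summing to 0
Step 3: After multiplier: 0 × 1.2 = 0.0
Step 4: Unaffected records sum: 527
Step 5: Final sum = 0.0 + 527 = 527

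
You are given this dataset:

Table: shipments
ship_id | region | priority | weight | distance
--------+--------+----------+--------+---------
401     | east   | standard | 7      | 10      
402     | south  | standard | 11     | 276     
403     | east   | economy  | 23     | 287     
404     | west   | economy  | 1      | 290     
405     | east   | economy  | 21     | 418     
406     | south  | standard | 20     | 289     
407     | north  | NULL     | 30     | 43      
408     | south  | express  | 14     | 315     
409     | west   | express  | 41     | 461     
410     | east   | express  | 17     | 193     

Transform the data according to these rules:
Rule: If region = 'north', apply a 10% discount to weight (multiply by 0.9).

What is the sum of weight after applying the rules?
182.0

Step 1: Records with region = 'north' have total weight = 30
Step 2: Apply multiplier: 30 × 0.9 = 27.0
Step 3: Other records total: 155
Step 4: Final sum = 27.0 + 155 = 182.0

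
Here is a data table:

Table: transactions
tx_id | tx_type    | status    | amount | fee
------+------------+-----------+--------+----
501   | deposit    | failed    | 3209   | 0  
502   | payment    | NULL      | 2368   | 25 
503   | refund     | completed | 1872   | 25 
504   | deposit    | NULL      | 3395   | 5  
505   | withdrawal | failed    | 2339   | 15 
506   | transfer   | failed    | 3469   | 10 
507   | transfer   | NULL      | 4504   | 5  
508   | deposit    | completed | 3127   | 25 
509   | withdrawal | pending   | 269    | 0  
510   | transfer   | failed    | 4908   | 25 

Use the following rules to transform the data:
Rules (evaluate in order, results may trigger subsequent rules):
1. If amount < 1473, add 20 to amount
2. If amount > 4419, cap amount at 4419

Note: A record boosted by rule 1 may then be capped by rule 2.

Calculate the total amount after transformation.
28906

Step 1: Apply rule 1 to records with amount < 1473
  - 1 records get bonus of 20
  - Of these, 0 records then exceed 4419 and get capped
Step 2: Apply rule 2 to records with amount > 4419
  - 2 records (original) are capped
Step 3: Calculate final sum = 28906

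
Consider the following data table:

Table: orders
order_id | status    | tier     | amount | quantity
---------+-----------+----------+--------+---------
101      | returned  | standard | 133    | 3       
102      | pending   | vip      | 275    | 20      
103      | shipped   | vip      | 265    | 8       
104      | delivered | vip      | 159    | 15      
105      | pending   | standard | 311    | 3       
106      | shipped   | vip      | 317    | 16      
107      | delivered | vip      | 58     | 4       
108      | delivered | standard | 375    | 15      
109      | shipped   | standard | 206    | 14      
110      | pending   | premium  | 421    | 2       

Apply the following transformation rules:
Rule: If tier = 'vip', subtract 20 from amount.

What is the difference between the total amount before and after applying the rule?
100

Step 1: Original sum of amount = 2520
Step 2: 5 records have tier = 'vip'
Step 3: Each affected record changes by -20
Step 4: Total change = 5 × -20 = -100
Step 5: New sum = 2520 + -100 = 2420
Step 6: Difference = |2420 - 2520| = 100
        (Sum decreased by 100)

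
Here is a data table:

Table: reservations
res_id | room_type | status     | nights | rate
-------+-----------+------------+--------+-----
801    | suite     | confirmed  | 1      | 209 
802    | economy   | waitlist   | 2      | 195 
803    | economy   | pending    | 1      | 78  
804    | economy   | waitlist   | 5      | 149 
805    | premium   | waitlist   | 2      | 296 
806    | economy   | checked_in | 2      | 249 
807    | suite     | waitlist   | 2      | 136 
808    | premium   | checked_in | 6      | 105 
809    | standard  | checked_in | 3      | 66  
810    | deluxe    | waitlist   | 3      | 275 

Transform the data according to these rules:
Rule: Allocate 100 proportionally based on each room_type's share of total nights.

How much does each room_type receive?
deluxe: 11.11, economy: 37.04, premium: 29.63, standard: 11.11, suite: 11.11

Step 1: Calculate total nights = 27
Step 2: Calculate each room_type's proportion:
  deluxe: 3/27 = 11.11% → 11.11
  economy: 10/27 = 37.04% → 37.04
  premium: 8/27 = 29.63% → 29.63
  standard: 3/27 = 11.11% → 11.11
  suite: 3/27 = 11.11% → 11.11
Step 3: Verify: sum of allocations ≈ 100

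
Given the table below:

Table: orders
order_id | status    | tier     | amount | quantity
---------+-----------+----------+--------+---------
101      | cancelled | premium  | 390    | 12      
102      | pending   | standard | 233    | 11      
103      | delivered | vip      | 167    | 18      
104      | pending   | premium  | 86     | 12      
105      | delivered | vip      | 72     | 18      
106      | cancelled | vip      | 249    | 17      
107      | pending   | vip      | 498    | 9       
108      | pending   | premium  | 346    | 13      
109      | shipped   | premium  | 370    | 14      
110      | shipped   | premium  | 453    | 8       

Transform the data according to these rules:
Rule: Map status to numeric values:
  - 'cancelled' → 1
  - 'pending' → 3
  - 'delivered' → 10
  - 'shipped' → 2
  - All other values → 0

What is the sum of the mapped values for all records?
38

Step 1: Apply mapping to each record
Step 2: Count by status:
  'cancelled': 2 records × 1 = 2
  'pending': 4 records × 3 = 12
  'delivered': 2 records × 10 = 20
  'shipped': 2 records × 2 = 4
Step 3: Sum all mapped values = 38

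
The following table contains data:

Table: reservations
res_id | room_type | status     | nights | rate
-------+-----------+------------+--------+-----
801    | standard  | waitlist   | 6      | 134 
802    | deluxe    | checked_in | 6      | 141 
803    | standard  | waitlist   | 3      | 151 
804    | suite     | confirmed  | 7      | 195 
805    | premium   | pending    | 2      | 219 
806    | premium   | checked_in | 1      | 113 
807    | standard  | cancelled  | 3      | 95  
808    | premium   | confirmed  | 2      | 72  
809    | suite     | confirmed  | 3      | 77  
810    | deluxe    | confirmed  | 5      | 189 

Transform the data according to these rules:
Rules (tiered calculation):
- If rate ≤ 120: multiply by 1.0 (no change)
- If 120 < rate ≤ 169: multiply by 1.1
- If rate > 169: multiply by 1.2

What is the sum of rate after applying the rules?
1549.2

Step 1: Tier 1 (rate ≤ 120): 4 records, sum = 357 × 1.0 = 357.0
Step 2: Tier 2 (120 < rate ≤ 169): 3 records, sum = 426 × 1.1 = 468.6
Step 3: Tier 3 (rate > 169): 3 records, sum = 603 × 1.2 = 723.6
Step 4: Final sum = 357.0 + 468.6 + 723.6 = 1549.2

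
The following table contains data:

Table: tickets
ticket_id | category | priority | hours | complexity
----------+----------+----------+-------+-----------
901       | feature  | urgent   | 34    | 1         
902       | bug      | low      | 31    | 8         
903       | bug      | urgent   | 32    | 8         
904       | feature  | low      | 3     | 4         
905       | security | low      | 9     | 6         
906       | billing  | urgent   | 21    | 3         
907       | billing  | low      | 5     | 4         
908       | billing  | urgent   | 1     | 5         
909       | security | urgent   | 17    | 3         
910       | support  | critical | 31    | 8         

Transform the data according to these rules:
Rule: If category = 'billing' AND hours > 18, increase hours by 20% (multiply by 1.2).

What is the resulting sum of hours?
188.2

Step 1: Find records where category = 'billing' AND hours > 18
Step 2: 1 records match, summing to 21
Step 3: After multiplier: 21 × 1.2 = 25.2
Step 4: Unaffected records sum: 163
Step 5: Final sum = 25.2 + 163 = 188.2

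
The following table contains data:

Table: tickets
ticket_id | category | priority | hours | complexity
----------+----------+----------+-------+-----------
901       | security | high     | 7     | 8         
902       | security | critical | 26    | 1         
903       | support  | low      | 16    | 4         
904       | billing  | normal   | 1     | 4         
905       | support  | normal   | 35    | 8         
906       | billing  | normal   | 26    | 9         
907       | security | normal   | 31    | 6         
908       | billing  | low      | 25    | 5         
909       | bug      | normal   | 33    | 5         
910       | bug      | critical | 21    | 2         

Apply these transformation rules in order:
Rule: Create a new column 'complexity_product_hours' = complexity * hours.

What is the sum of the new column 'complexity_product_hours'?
1182

Step 1: For each record, compute complexity * hours
Example calculations:
  8 * 7 = 56
  1 * 26 = 26
  4 * 16 = 64
  ...
Step 2: Sum all derived values
Step 3: Total = 1182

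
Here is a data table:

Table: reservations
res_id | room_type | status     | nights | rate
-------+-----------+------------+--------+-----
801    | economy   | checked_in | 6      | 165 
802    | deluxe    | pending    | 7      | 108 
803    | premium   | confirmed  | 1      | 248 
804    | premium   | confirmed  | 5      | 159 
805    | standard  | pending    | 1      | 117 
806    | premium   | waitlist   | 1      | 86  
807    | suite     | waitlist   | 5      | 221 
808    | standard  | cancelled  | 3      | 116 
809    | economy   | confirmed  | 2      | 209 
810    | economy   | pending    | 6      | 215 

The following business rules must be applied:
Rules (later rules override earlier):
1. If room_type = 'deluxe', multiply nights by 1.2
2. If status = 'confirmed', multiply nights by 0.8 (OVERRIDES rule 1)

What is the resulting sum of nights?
36.8

Step 1: Rule 2 takes priority for records with status = 'confirmed'
  - 3 records: 8 × 0.8 = 6.4
Step 2: Rule 1 applies to remaining records with room_type = 'deluxe'
  - 1 records: 7 × 1.2 = 8.4
Step 3: Other records unchanged: 22
Step 4: Final sum = 6.4 + 8.4 + 22 = 36.8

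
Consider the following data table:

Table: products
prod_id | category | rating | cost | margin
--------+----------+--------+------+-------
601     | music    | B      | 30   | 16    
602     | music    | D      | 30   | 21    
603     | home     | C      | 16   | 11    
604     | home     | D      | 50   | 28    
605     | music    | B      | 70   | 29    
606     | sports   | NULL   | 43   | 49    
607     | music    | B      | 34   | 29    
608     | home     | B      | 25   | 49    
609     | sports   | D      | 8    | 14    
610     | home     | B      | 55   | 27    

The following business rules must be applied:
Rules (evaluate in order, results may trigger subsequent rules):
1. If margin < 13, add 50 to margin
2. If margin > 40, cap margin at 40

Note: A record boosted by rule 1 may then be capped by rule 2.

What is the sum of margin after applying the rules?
284

Step 1: Apply rule 1 to records with margin < 13
  - 1 records get bonus of 50
  - Of these, 1 records then exceed 40 and get capped
Step 2: Apply rule 2 to records with margin > 40
  - 2 records (original) are capped
Step 3: Calculate final sum = 284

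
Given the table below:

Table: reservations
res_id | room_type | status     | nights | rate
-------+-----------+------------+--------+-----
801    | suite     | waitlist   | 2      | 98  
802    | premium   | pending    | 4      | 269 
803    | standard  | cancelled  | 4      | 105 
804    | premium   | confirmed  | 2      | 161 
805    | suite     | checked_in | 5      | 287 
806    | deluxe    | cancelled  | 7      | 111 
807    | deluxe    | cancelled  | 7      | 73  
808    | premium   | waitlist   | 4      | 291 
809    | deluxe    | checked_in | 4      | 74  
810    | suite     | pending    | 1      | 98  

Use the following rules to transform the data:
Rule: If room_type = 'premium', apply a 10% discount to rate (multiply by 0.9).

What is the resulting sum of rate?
1494.9

Step 1: Records with room_type = 'premium' have total rate = 721
Step 2: Apply multiplier: 721 × 0.9 = 648.9
Step 3: Other records total: 846
Step 4: Final sum = 648.9 + 846 = 1494.9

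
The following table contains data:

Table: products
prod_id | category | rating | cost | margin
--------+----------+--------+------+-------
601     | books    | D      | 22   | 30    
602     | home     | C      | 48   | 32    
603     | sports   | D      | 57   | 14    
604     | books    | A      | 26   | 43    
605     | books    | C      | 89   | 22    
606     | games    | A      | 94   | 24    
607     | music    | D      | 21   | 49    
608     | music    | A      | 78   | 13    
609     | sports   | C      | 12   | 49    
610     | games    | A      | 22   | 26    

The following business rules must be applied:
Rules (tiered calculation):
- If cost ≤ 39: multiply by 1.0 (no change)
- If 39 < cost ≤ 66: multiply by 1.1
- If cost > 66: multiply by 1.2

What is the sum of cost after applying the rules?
531.7

Step 1: Tier 1 (cost ≤ 39): 5 records, sum = 103 × 1.0 = 103.0
Step 2: Tier 2 (39 < cost ≤ 66): 2 records, sum = 105 × 1.1 = 115.5
Step 3: Tier 3 (cost > 66): 3 records, sum = 261 × 1.2 = 313.2
Step 4: Final sum = 103.0 + 115.5 + 313.2 = 531.7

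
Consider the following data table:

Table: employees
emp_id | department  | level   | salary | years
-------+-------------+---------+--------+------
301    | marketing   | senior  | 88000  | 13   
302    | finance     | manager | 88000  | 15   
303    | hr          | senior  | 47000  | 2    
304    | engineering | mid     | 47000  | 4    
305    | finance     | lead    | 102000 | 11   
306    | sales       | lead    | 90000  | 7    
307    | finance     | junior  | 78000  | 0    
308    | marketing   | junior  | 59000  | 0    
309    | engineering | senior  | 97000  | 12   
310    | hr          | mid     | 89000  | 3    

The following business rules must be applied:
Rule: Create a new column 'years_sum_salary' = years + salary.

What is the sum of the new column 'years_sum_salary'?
785067

Step 1: For each record, compute years + salary
Example calculations:
  13 + 88000 = 88013
  15 + 88000 = 88015
  2 + 47000 = 47002
  ...
Step 2: Sum all derived values
Step 3: Total = 785067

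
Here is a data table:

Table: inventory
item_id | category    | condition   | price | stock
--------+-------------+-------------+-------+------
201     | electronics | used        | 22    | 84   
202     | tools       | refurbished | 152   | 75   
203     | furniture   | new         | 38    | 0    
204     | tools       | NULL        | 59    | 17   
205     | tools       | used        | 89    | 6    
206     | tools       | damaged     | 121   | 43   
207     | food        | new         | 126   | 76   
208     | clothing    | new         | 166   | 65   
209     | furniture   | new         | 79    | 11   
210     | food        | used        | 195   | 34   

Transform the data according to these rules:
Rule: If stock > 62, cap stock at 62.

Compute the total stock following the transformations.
359

Step 1: 4 records have stock > 62
Step 2: These records originally summed to 300
Step 3: After capping: 4 × 62 = 248
Step 4: Unaffected records sum: 111
Step 5: Final sum = 248 + 111 = 359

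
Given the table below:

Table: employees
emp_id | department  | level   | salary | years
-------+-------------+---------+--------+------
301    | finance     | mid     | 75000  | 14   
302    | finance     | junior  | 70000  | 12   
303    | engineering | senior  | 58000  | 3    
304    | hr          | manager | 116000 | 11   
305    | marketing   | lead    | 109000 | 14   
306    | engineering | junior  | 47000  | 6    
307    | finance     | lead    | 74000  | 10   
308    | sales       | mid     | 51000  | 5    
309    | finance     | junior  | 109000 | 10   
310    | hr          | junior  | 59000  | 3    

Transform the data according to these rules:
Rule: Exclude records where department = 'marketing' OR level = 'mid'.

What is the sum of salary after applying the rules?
533000

Step 1: Find records where department = 'marketing' OR level = 'mid'
Step 2: 3 records match, summing to 235000
Step 3: Original sum: 768000
Step 4: Remaining sum = 768000 - 235000 = 533000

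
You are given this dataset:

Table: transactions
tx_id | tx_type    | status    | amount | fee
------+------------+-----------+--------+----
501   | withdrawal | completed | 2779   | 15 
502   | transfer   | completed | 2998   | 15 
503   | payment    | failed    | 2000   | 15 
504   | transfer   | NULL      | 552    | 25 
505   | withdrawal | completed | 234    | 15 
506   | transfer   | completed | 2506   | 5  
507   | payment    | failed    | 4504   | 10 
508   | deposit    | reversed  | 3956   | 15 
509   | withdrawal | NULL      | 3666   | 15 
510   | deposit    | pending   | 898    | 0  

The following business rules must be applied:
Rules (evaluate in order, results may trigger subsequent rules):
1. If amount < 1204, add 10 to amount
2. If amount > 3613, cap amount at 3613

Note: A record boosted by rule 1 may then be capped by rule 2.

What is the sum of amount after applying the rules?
22836

Step 1: Apply rule 1 to records with amount < 1204
  - 3 records get bonus of 10
  - Of these, 0 records then exceed 3613 and get capped
Step 2: Apply rule 2 to records with amount > 3613
  - 3 records (original) are capped
Step 3: Calculate final sum = 22836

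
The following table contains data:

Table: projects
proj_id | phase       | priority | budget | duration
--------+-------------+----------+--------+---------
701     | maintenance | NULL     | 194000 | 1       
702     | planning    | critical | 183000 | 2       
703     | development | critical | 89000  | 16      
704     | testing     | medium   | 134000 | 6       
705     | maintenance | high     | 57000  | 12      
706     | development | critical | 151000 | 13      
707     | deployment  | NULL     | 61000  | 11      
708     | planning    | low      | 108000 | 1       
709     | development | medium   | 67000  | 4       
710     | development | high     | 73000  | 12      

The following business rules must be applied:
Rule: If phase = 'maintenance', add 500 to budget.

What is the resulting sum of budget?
1118000

Step 1: Count records where phase = 'maintenance': 2
Step 2: Total bonus added: 2 × 500 = 1000
Step 3: Original sum of budget: 1117000
Step 4: Final sum = 1117000 + 1000 = 1118000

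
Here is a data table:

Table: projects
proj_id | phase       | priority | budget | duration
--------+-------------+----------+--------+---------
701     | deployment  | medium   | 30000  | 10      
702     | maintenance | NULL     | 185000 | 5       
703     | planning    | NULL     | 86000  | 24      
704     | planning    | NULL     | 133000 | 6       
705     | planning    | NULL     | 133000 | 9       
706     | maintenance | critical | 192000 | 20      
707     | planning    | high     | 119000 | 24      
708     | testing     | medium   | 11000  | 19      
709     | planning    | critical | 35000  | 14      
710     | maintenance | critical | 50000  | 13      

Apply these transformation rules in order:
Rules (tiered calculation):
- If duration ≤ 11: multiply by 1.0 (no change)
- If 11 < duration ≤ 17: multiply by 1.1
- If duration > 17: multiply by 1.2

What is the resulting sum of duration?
164.1

Step 1: Tier 1 (duration ≤ 11): 4 records, sum = 30 × 1.0 = 30.0
Step 2: Tier 2 (11 < duration ≤ 17): 2 records, sum = 27 × 1.1 = 29.7
Step 3: Tier 3 (duration > 17): 4 records, sum = 87 × 1.2 = 104.4
Step 4: Final sum = 30.0 + 29.7 + 104.4 = 164.1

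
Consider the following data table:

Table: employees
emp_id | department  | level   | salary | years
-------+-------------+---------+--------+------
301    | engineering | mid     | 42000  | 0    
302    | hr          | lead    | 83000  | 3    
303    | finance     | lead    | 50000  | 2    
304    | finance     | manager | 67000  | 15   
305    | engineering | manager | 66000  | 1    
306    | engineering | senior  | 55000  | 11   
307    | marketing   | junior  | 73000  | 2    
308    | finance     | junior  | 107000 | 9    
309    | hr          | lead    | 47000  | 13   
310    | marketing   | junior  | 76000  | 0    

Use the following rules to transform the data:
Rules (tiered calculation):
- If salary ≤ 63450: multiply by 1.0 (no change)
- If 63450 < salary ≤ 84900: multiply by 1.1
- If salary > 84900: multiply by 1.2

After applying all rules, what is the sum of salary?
723900.0

Step 1: Tier 1 (salary ≤ 63450): 4 records, sum = 194000 × 1.0 = 194000.0
Step 2: Tier 2 (63450 < salary ≤ 84900): 5 records, sum = 365000 × 1.1 = 401500.0
Step 3: Tier 3 (salary > 84900): 1 records, sum = 107000 × 1.2 = 128400.0
Step 4: Final sum = 194000.0 + 401500.0 + 128400.0 = 723900.0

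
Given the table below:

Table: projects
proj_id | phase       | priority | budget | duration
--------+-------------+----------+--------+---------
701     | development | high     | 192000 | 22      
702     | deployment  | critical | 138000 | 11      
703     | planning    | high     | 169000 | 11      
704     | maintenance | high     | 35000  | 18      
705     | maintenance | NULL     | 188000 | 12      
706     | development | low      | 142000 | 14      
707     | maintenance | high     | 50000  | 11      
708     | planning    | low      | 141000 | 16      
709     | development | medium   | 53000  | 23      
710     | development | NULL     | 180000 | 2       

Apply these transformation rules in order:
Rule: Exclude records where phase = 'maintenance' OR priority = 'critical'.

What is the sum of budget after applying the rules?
877000

Step 1: Find records where phase = 'maintenance' OR priority = 'critical'
Step 2: 4 records match, summing to 411000
Step 3: Original sum: 1288000
Step 4: Remaining sum = 1288000 - 411000 = 877000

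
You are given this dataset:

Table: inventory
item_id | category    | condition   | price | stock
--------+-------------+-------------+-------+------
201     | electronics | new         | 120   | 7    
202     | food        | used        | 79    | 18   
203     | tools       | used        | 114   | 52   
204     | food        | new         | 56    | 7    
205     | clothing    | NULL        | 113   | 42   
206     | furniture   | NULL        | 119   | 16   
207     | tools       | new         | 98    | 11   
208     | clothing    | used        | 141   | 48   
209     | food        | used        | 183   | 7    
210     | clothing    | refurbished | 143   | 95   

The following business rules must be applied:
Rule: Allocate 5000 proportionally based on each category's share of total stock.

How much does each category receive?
clothing: 3052.81, electronics: 115.51, food: 528.05, furniture: 264.03, tools: 1039.6

Step 1: Calculate total stock = 303
Step 2: Calculate each category's proportion:
  clothing: 185/303 = 61.06% → 3052.81
  electronics: 7/303 = 2.31% → 115.51
  food: 32/303 = 10.56% → 528.05
  furniture: 16/303 = 5.28% → 264.03
  tools: 63/303 = 20.79% → 1039.6
Step 3: Verify: sum of allocations ≈ 5000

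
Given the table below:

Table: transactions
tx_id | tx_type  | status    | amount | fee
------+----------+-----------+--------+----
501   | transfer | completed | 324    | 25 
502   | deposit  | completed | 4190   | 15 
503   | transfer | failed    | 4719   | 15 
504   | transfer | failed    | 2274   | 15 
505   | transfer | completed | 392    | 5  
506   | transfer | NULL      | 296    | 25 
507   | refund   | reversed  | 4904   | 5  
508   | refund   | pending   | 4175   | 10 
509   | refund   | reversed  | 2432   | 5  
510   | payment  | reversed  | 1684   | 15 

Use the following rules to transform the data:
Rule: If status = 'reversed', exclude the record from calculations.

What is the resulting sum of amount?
16370

Step 1: Identify records where status = 'reversed'
Step 2: The excluded records sum to 9020
Step 3: Original total amount = 25390
Step 4: Remaining total = 25390 - 9020 = 16370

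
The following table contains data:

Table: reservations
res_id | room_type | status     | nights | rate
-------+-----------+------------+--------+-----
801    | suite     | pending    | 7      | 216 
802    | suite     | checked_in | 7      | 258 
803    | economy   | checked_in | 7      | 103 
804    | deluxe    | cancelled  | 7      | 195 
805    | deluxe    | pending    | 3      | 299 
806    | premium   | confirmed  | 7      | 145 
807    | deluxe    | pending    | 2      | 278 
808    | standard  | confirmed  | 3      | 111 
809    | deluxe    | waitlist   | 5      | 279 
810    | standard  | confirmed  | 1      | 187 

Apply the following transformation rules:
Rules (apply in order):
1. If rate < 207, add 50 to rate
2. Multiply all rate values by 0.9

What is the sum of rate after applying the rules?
2088.9

Step 1: Apply Rule 1 - Add 50 to records with rate < 207
  - 5 records affected: 741 + (5 × 50) = 991
  - Unaffected records: 1330
  - Sum after Rule 1: 2321
Step 2: Apply Rule 2 - Multiply all by 0.9
  - 2321 × 0.9 = 2088.9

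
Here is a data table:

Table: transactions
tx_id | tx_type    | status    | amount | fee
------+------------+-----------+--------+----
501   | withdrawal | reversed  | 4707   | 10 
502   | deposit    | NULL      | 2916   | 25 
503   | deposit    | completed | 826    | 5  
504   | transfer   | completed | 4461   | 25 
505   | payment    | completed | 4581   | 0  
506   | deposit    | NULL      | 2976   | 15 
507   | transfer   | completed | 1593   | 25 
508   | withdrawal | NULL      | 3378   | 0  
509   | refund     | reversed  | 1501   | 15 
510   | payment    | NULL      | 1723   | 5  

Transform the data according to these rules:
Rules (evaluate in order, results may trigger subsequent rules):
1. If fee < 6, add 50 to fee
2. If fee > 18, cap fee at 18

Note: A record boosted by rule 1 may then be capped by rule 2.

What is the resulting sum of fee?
166

Step 1: Apply rule 1 to records with fee < 6
  - 4 records get bonus of 50
  - Of these, 4 records then exceed 18 and get capped
Step 2: Apply rule 2 to records with fee > 18
  - 3 records (original) are capped
Step 3: Calculate final sum = 166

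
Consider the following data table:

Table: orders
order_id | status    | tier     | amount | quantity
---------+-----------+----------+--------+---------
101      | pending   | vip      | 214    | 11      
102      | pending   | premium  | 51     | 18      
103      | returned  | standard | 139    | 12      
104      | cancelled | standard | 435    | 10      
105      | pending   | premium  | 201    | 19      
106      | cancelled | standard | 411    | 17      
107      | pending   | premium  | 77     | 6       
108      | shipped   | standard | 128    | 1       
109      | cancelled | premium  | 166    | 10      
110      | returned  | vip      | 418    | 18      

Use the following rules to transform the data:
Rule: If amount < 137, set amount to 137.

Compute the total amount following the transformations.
2395

Step 1: 3 records have amount < 137
Step 2: These records originally summed to 256
Step 3: After setting to minimum: 3 × 137 = 411
Step 4: Unaffected records sum: 1984
Step 5: Final sum = 411 + 1984 = 2395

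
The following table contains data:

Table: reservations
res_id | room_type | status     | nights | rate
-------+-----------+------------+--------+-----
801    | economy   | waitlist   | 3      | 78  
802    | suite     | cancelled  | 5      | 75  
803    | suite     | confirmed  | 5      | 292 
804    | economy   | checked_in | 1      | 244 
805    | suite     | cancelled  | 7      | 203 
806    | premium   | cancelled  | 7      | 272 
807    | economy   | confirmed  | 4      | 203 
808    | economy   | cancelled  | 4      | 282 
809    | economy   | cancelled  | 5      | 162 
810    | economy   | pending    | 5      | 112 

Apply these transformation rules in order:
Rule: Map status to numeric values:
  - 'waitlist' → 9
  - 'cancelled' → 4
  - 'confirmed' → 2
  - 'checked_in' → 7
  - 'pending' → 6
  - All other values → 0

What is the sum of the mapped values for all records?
46

Step 1: Apply mapping to each record
Step 2: Count by status:
  'waitlist': 1 records × 9 = 9
  'cancelled': 5 records × 4 = 20
  'confirmed': 2 records × 2 = 4
  'checked_in': 1 records × 7 = 7
  'pending': 1 records × 6 = 6
Step 3: Sum all mapped values = 46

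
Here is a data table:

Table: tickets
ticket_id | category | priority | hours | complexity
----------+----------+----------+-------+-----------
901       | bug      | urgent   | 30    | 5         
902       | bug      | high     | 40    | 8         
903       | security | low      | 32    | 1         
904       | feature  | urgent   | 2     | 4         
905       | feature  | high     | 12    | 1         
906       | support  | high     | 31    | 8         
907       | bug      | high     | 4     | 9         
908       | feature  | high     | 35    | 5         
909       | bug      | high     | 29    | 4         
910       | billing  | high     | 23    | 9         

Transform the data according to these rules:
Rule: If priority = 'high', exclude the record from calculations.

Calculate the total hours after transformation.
64

Step 1: Identify records where priority = 'high'
Step 2: The excluded records sum to 174
Step 3: Original total hours = 238
Step 4: Remaining total = 238 - 174 = 64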